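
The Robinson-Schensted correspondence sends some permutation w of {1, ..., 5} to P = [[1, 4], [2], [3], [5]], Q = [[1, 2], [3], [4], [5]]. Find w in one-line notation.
Reverse the RSK construction: for i from n down to 1, find the cell of Q containing i, remove the entry at that cell from P, and reverse-bump it up through P; the value ejected from row 1 is w(i).

Step i=5: Q has 5 at row 4, column 1; remove 5 from row 4 of P and reverse-bump: 5 enters row 3 and ejects 3; 3 enters row 2 and ejects 2; 2 enters row 1 and ejects 1. So w(5) = 1. P is now [[2, 4], [3], [5]].
Step i=4: Q has 4 at row 3, column 1; remove 5 from row 3 of P and reverse-bump: 5 enters row 2 and ejects 3; 3 enters row 1 and ejects 2. So w(4) = 2. P is now [[3, 4], [5]].
Step i=3: Q has 3 at row 2, column 1; remove 5 from row 2 of P and reverse-bump: 5 enters row 1 and ejects 4. So w(3) = 4. P is now [[3, 5]].
Step i=2: Q has 2 at row 1, column 2; remove that cell from P, ejecting 5. So w(2) = 5. P is now [[3]].
Step i=1: Q has 1 at row 1, column 1; remove that cell from P, ejecting 3. So w(1) = 3. P is now [].

So w = 3 5 4 2 1.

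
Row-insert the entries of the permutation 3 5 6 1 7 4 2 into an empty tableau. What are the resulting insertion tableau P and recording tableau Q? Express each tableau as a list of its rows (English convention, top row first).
Insert each entry of the permutation into P by Schensted row insertion, recording in Q the position of each new cell.

Insert 3: appended to row 1. P = [[3]], Q = [[1]].
Insert 5: appended to row 1. P = [[3, 5]], Q = [[1, 2]].
Insert 6: appended to row 1. P = [[3, 5, 6]], Q = [[1, 2, 3]].
Insert 1: 1 bumps 3 from row 1; 3 starts row 2. P = [[1, 5, 6], [3]], Q = [[1, 2, 3], [4]].
Insert 7: appended to row 1. P = [[1, 5, 6, 7], [3]], Q = [[1, 2, 3, 5], [4]].
Insert 4: 4 bumps 5 from row 1; 5 appends to row 2. P = [[1, 4, 6, 7], [3, 5]], Q = [[1, 2, 3, 5], [4, 6]].
Insert 2: 2 bumps 4 from row 1; 4 bumps 5 from row 2; 5 starts row 3. P = [[1, 2, 6, 7], [3, 4], [5]], Q = [[1, 2, 3, 5], [4, 6], [7]].

So P = [[1, 2, 6, 7], [3, 4], [5]], Q = [[1, 2, 3, 5], [4, 6], [7]].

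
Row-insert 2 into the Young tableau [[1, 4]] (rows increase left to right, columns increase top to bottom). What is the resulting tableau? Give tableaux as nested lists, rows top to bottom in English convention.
In row 1, 2 replaces 4 (the leftmost entry greater than 2); 4 is bumped to row 2. 4 starts a new row 2. The new tableau is [[1, 2], [4]].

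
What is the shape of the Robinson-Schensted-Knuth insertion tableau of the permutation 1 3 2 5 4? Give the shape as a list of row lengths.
[3, 2]

Row-insert each entry into an empty tableau.

After inserting 1: P = [[1]].
After inserting 3: P = [[1, 3]].
After inserting 2: P = [[1, 2], [3]].
After inserting 5: P = [[1, 2, 5], [3]].
After inserting 4: P = [[1, 2, 4], [3, 5]].

The final insertion tableau P = [[1, 2, 4], [3, 5]] has shape [3, 2].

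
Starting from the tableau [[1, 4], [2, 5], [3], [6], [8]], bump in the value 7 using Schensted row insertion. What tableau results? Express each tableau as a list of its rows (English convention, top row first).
[[1, 4, 7], [2, 5], [3], [6], [8]]

7 is larger than every entry of row 1, so it is appended to row 1. The new tableau is [[1, 4, 7], [2, 5], [3], [6], [8]].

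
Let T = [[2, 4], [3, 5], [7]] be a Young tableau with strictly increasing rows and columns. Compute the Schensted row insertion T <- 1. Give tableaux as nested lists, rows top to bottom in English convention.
In row 1, 1 replaces 2 (the leftmost entry greater than 1); 2 is bumped to row 2. In row 2, 2 replaces 3 (the leftmost entry greater than 2); 3 is bumped to row 3. In row 3, 3 replaces 7 (the leftmost entry greater than 3); 7 is bumped to row 4. 7 starts a new row 4. The new tableau is [[1, 4], [2, 5], [3], [7]].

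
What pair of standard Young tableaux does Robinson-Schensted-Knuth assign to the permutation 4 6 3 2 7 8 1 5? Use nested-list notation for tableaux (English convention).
P = [[1, 5, 7, 8], [2, 6], [3], [4]], Q = [[1, 2, 5, 6], [3, 8], [4], [7]]

Insert each entry of the permutation into P by Schensted row insertion, recording in Q the position of each new cell.

Insert 4: appended to row 1. P = [[4]], Q = [[1]].
Insert 6: appended to row 1. P = [[4, 6]], Q = [[1, 2]].
Insert 3: 3 bumps 4 from row 1; 4 starts row 2. P = [[3, 6], [4]], Q = [[1, 2], [3]].
Insert 2: 2 bumps 3 from row 1; 3 bumps 4 from row 2; 4 starts row 3. P = [[2, 6], [3], [4]], Q = [[1, 2], [3], [4]].
Insert 7: appended to row 1. P = [[2, 6, 7], [3], [4]], Q = [[1, 2, 5], [3], [4]].
Insert 8: appended to row 1. P = [[2, 6, 7, 8], [3], [4]], Q = [[1, 2, 5, 6], [3], [4]].
Insert 1: 1 bumps 2 from row 1; 2 bumps 3 from row 2; 3 bumps 4 from row 3; 4 starts row 4. P = [[1, 6, 7, 8], [2], [3], [4]], Q = [[1, 2, 5, 6], [3], [4], [7]].
Insert 5: 5 bumps 6 from row 1; 6 appends to row 2. P = [[1, 5, 7, 8], [2, 6], [3], [4]], Q = [[1, 2, 5, 6], [3, 8], [4], [7]].

So P = [[1, 5, 7, 8], [2, 6], [3], [4]], Q = [[1, 2, 5, 6], [3, 8], [4], [7]].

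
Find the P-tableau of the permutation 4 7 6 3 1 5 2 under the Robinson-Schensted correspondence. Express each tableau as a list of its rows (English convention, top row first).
After inserting 4: P = [[4]].
After inserting 7: P = [[4, 7]].
After inserting 6: P = [[4, 6], [7]].
After inserting 3: P = [[3, 6], [4], [7]].
After inserting 1: P = [[1, 6], [3], [4], [7]].
After inserting 5: P = [[1, 5], [3, 6], [4], [7]].
After inserting 2: P = [[1, 2], [3, 5], [4, 6], [7]].

So P = [[1, 2], [3, 5], [4, 6], [7]].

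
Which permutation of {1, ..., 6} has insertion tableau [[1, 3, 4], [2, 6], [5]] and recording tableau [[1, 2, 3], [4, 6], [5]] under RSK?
2 5 6 3 1 4

Reverse RSK: for i = n, n-1, ..., 1, locate i in Q, remove the corresponding corner cell from P, and reverse-bump its entry up through P; the value ejected from row 1 is w(i).

So w = 2 5 6 3 1 4.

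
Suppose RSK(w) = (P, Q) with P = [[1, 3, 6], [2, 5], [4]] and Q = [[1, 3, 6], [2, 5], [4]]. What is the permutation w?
Reverse the RSK construction: for i from n down to 1, find the cell of Q containing i, remove the entry at that cell from P, and reverse-bump it up through P; the value ejected from row 1 is w(i).

Step i=6: Q has 6 at row 1, column 3; remove that cell from P, ejecting 6. So w(6) = 6. P is now [[1, 3], [2, 5], [4]].
Step i=5: Q has 5 at row 2, column 2; remove 5 from row 2 of P and reverse-bump: 5 enters row 1 and ejects 3. So w(5) = 3. P is now [[1, 5], [2], [4]].
Step i=4: Q has 4 at row 3, column 1; remove 4 from row 3 of P and reverse-bump: 4 enters row 2 and ejects 2; 2 enters row 1 and ejects 1. So w(4) = 1. P is now [[2, 5], [4]].
Step i=3: Q has 3 at row 1, column 2; remove that cell from P, ejecting 5. So w(3) = 5. P is now [[2], [4]].
Step i=2: Q has 2 at row 2, column 1; remove 4 from row 2 of P and reverse-bump: 4 enters row 1 and ejects 2. So w(2) = 2. P is now [[4]].
Step i=1: Q has 1 at row 1, column 1; remove that cell from P, ejecting 4. So w(1) = 4. P is now [].

So w = 4 2 5 1 3 6.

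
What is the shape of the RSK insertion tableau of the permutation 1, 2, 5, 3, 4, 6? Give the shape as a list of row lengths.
[5, 1]

Row-insert each entry into an empty tableau.

After inserting 1: P = [[1]].
After inserting 2: P = [[1, 2]].
After inserting 5: P = [[1, 2, 5]].
After inserting 3: P = [[1, 2, 3], [5]].
After inserting 4: P = [[1, 2, 3, 4], [5]].
After inserting 6: P = [[1, 2, 3, 4, 6], [5]].

The final insertion tableau P = [[1, 2, 3, 4, 6], [5]] has shape [5, 1].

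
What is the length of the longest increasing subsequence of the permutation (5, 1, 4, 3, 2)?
2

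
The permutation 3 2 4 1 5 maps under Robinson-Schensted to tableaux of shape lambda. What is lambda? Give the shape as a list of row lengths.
[3, 1, 1]

Row-insert each entry into an empty tableau.

After inserting 3: P = [[3]].
After inserting 2: P = [[2], [3]].
After inserting 4: P = [[2, 4], [3]].
After inserting 1: P = [[1, 4], [2], [3]].
After inserting 5: P = [[1, 4, 5], [2], [3]].

The final insertion tableau P = [[1, 4, 5], [2], [3]] has shape [3, 1, 1].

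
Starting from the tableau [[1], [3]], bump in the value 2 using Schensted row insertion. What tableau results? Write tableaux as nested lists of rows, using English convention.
[[1, 2], [3]]

2 is larger than every entry of row 1, so it is appended to row 1. The new tableau is [[1, 2], [3]].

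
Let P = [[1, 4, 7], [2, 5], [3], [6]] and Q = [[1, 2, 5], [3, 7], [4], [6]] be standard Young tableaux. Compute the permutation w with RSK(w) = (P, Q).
Reverse RSK: for i = n, n-1, ..., 1, locate i in Q, remove the corresponding corner cell from P, and reverse-bump its entry up through P; the value ejected from row 1 is w(i).

So w = 3 6 5 2 7 1 4.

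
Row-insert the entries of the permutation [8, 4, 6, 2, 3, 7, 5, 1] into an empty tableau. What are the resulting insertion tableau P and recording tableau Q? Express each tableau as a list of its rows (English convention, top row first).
Insert each entry of the permutation into P by Schensted row insertion, recording in Q the position of each new cell.

After inserting 8: P = [[8]].
After inserting 4: P = [[4], [8]].
After inserting 6: P = [[4, 6], [8]].
After inserting 2: P = [[2, 6], [4], [8]].
After inserting 3: P = [[2, 3], [4, 6], [8]].
After inserting 7: P = [[2, 3, 7], [4, 6], [8]].
After inserting 5: P = [[2, 3, 5], [4, 6, 7], [8]].
After inserting 1: P = [[1, 3, 5], [2, 6, 7], [4], [8]].

So P = [[1, 3, 5], [2, 6, 7], [4], [8]], Q = [[1, 3, 6], [2, 5, 7], [4], [8]].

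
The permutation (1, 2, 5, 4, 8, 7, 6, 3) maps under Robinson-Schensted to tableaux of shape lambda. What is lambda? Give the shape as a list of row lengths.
[4, 2, 1, 1]

Row-insert each entry into an empty tableau.

After inserting 1: P = [[1]].
After inserting 2: P = [[1, 2]].
After inserting 5: P = [[1, 2, 5]].
After inserting 4: P = [[1, 2, 4], [5]].
After inserting 8: P = [[1, 2, 4, 8], [5]].
After inserting 7: P = [[1, 2, 4, 7], [5, 8]].
After inserting 6: P = [[1, 2, 4, 6], [5, 7], [8]].
After inserting 3: P = [[1, 2, 3, 6], [4, 7], [5], [8]].

The final insertion tableau P = [[1, 2, 3, 6], [4, 7], [5], [8]] has shape [4, 2, 1, 1].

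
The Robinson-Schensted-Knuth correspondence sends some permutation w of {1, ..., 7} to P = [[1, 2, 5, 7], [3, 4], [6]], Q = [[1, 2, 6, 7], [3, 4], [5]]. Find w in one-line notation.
3 6 1 4 2 5 7

Reverse RSK: for i = n, n-1, ..., 1, locate i in Q, remove the corresponding corner cell from P, and reverse-bump its entry up through P; the value ejected from row 1 is w(i).

So w = 3 6 1 4 2 5 7.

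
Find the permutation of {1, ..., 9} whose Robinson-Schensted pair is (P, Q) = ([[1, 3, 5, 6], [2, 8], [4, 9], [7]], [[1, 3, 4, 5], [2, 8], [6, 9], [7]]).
7 2 4 5 9 3 1 8 6

Reverse the RSK construction: for i from n down to 1, find the cell of Q containing i, remove the entry at that cell from P, and reverse-bump it up through P; the value ejected from row 1 is w(i).

Step i=9: Q has 9 at row 3, column 2; remove 9 from row 3 of P and reverse-bump: 9 enters row 2 and ejects 8; 8 enters row 1 and ejects 6. So w(9) = 6. P is now [[1, 3, 5, 8], [2, 9], [4], [7]].
Step i=8: Q has 8 at row 2, column 2; remove 9 from row 2 of P and reverse-bump: 9 enters row 1 and ejects 8. So w(8) = 8. P is now [[1, 3, 5, 9], [2], [4], [7]].
Step i=7: Q has 7 at row 4, column 1; remove 7 from row 4 of P and reverse-bump: 7 enters row 3 and ejects 4; 4 enters row 2 and ejects 2; 2 enters row 1 and ejects 1. So w(7) = 1. P is now [[2, 3, 5, 9], [4], [7]].
Step i=6: Q has 6 at row 3, column 1; remove 7 from row 3 of P and reverse-bump: 7 enters row 2 and ejects 4; 4 enters row 1 and ejects 3. So w(6) = 3. P is now [[2, 4, 5, 9], [7]].
Step i=5: Q has 5 at row 1, column 4; remove that cell from P, ejecting 9. So w(5) = 9. P is now [[2, 4, 5], [7]].
Step i=4: Q has 4 at row 1, column 3; remove that cell from P, ejecting 5. So w(4) = 5. P is now [[2, 4], [7]].
Step i=3: Q has 3 at row 1, column 2; remove that cell from P, ejecting 4. So w(3) = 4. P is now [[2], [7]].
Step i=2: Q has 2 at row 2, column 1; remove 7 from row 2 of P and reverse-bump: 7 enters row 1 and ejects 2. So w(2) = 2. P is now [[7]].
Step i=1: Q has 1 at row 1, column 1; remove that cell from P, ejecting 7. So w(1) = 7. P is now [].

So w = 7 2 4 5 9 3 1 8 6.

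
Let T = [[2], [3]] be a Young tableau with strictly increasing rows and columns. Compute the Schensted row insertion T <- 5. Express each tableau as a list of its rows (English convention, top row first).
5 is larger than every entry of row 1, so it is appended to row 1. The new tableau is [[2, 5], [3]].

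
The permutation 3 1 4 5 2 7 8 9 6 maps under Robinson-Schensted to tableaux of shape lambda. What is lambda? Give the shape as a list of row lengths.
[6, 3]

Row-insert each entry into an empty tableau.

After inserting 3: P = [[3]].
After inserting 1: P = [[1], [3]].
After inserting 4: P = [[1, 4], [3]].
After inserting 5: P = [[1, 4, 5], [3]].
After inserting 2: P = [[1, 2, 5], [3, 4]].
After inserting 7: P = [[1, 2, 5, 7], [3, 4]].
After inserting 8: P = [[1, 2, 5, 7, 8], [3, 4]].
After inserting 9: P = [[1, 2, 5, 7, 8, 9], [3, 4]].
After inserting 6: P = [[1, 2, 5, 6, 8, 9], [3, 4, 7]].

The final insertion tableau P = [[1, 2, 5, 6, 8, 9], [3, 4, 7]] has shape [6, 3].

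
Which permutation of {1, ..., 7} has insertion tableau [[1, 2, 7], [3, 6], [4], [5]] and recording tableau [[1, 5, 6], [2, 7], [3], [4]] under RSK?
Reverse the RSK construction: for i from n down to 1, find the cell of Q containing i, remove the entry at that cell from P, and reverse-bump it up through P; the value ejected from row 1 is w(i).

Step i=7: Q has 7 at row 2, column 2; remove 6 from row 2 of P and reverse-bump: 6 enters row 1 and ejects 2. So w(7) = 2. P is now [[1, 6, 7], [3], [4], [5]].
Step i=6: Q has 6 at row 1, column 3; remove that cell from P, ejecting 7. So w(6) = 7. P is now [[1, 6], [3], [4], [5]].
Step i=5: Q has 5 at row 1, column 2; remove that cell from P, ejecting 6. So w(5) = 6. P is now [[1], [3], [4], [5]].
Step i=4: Q has 4 at row 4, column 1; remove 5 from row 4 of P and reverse-bump: 5 enters row 3 and ejects 4; 4 enters row 2 and ejects 3; 3 enters row 1 and ejects 1. So w(4) = 1. P is now [[3], [4], [5]].
Step i=3: Q has 3 at row 3, column 1; remove 5 from row 3 of P and reverse-bump: 5 enters row 2 and ejects 4; 4 enters row 1 and ejects 3. So w(3) = 3. P is now [[4], [5]].
Step i=2: Q has 2 at row 2, column 1; remove 5 from row 2 of P and reverse-bump: 5 enters row 1 and ejects 4. So w(2) = 4. P is now [[5]].
Step i=1: Q has 1 at row 1, column 1; remove that cell from P, ejecting 5. So w(1) = 5. P is now [].

So w = 5 4 3 1 6 7 2.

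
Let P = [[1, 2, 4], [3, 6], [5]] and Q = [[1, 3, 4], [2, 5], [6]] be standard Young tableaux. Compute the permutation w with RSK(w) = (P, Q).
5 1 3 6 4 2

Reverse the RSK construction: for i from n down to 1, find the cell of Q containing i, remove the entry at that cell from P, and reverse-bump it up through P; the value ejected from row 1 is w(i).

Step i=6: Q has 6 at row 3, column 1; remove 5 from row 3 of P and reverse-bump: 5 enters row 2 and ejects 3; 3 enters row 1 and ejects 2. So w(6) = 2. P is now [[1, 3, 4], [5, 6]].
Step i=5: Q has 5 at row 2, column 2; remove 6 from row 2 of P and reverse-bump: 6 enters row 1 and ejects 4. So w(5) = 4. P is now [[1, 3, 6], [5]].
Step i=4: Q has 4 at row 1, column 3; remove that cell from P, ejecting 6. So w(4) = 6. P is now [[1, 3], [5]].
Step i=3: Q has 3 at row 1, column 2; remove that cell from P, ejecting 3. So w(3) = 3. P is now [[1], [5]].
Step i=2: Q has 2 at row 2, column 1; remove 5 from row 2 of P and reverse-bump: 5 enters row 1 and ejects 1. So w(2) = 1. P is now [[5]].
Step i=1: Q has 1 at row 1, column 1; remove that cell from P, ejecting 5. So w(1) = 5. P is now [].

So w = 5 1 3 6 4 2.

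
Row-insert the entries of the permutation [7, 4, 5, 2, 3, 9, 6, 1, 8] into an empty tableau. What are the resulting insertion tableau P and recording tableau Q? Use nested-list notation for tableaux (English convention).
P = [[1, 3, 6, 8], [2, 5, 9], [4], [7]], Q = [[1, 3, 6, 9], [2, 5, 7], [4], [8]]

Insert each entry of the permutation into P by Schensted row insertion, recording in Q the position of each new cell.

Insert 7: appended to row 1. P = [[7]].
Insert 4: 4 bumps 7 from row 1; 7 starts row 2. P = [[4], [7]].
Insert 5: appended to row 1. P = [[4, 5], [7]].
Insert 2: 2 bumps 4 from row 1; 4 bumps 7 from row 2; 7 starts row 3. P = [[2, 5], [4], [7]].
Insert 3: 3 bumps 5 from row 1; 5 appends to row 2. P = [[2, 3], [4, 5], [7]].
Insert 9: appended to row 1. P = [[2, 3, 9], [4, 5], [7]].
Insert 6: 6 bumps 9 from row 1; 9 appends to row 2. P = [[2, 3, 6], [4, 5, 9], [7]].
Insert 1: 1 bumps 2 from row 1; 2 bumps 4 from row 2; 4 bumps 7 from row 3; 7 starts row 4. P = [[1, 3, 6], [2, 5, 9], [4], [7]].
Insert 8: appended to row 1. P = [[1, 3, 6, 8], [2, 5, 9], [4], [7]].

So P = [[1, 3, 6, 8], [2, 5, 9], [4], [7]], Q = [[1, 3, 6, 9], [2, 5, 7], [4], [8]].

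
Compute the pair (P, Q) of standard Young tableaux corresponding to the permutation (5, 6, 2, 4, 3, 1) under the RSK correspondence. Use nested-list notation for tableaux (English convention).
P = [[1, 3], [2, 6], [4], [5]], Q = [[1, 2], [3, 4], [5], [6]]

Insert each entry of the permutation into P by Schensted row insertion, recording in Q the position of each new cell.

Insert 5: appended to row 1. P = [[5]].
Insert 6: appended to row 1. P = [[5, 6]].
Insert 2: 2 bumps 5 from row 1; 5 starts row 2. P = [[2, 6], [5]].
Insert 4: 4 bumps 6 from row 1; 6 appends to row 2. P = [[2, 4], [5, 6]].
Insert 3: 3 bumps 4 from row 1; 4 bumps 5 from row 2; 5 starts row 3. P = [[2, 3], [4, 6], [5]].
Insert 1: 1 bumps 2 from row 1; 2 bumps 4 from row 2; 4 bumps 5 from row 3; 5 starts row 4. P = [[1, 3], [2, 6], [4], [5]].

So P = [[1, 3], [2, 6], [4], [5]], Q = [[1, 2], [3, 4], [5], [6]].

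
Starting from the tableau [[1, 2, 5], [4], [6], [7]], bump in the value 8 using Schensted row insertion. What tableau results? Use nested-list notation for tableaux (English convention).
[[1, 2, 5, 8], [4], [6], [7]]

8 is larger than every entry of row 1, so it is appended to row 1. The new tableau is [[1, 2, 5, 8], [4], [6], [7]].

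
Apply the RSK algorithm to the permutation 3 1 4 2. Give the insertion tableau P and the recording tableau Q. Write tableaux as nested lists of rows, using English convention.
Insert each entry of the permutation into P by Schensted row insertion, recording in Q the position of each new cell.

After inserting 3: P = [[3]].
After inserting 1: P = [[1], [3]].
After inserting 4: P = [[1, 4], [3]].
After inserting 2: P = [[1, 2], [3, 4]].

So P = [[1, 2], [3, 4]], Q = [[1, 3], [2, 4]].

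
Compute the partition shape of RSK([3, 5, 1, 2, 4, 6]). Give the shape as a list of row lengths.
Row-insert each entry into an empty tableau.

After inserting 3: P = [[3]].
After inserting 5: P = [[3, 5]].
After inserting 1: P = [[1, 5], [3]].
After inserting 2: P = [[1, 2], [3, 5]].
After inserting 4: P = [[1, 2, 4], [3, 5]].
After inserting 6: P = [[1, 2, 4, 6], [3, 5]].

The final insertion tableau P = [[1, 2, 4, 6], [3, 5]] has shape [4, 2].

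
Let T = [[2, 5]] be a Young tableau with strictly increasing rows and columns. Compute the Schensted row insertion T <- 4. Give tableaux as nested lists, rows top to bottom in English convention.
In row 1, 4 replaces 5 (the leftmost entry greater than 4); 5 is bumped to row 2. 5 starts a new row 2. The new tableau is [[2, 4], [5]].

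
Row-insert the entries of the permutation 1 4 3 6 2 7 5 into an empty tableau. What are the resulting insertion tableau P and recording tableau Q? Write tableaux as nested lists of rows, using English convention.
Insert each entry of the permutation into P by Schensted row insertion, recording in Q the position of each new cell.

Insert 1: appended to row 1. P = [[1]].
Insert 4: appended to row 1. P = [[1, 4]].
Insert 3: 3 bumps 4 from row 1; 4 starts row 2. P = [[1, 3], [4]].
Insert 6: appended to row 1. P = [[1, 3, 6], [4]].
Insert 2: 2 bumps 3 from row 1; 3 bumps 4 from row 2; 4 starts row 3. P = [[1, 2, 6], [3], [4]].
Insert 7: appended to row 1. P = [[1, 2, 6, 7], [3], [4]].
Insert 5: 5 bumps 6 from row 1; 6 appends to row 2. P = [[1, 2, 5, 7], [3, 6], [4]].

So P = [[1, 2, 5, 7], [3, 6], [4]], Q = [[1, 2, 4, 6], [3, 7], [5]].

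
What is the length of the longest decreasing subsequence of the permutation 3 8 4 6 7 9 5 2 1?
5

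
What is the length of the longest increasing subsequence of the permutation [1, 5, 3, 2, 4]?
3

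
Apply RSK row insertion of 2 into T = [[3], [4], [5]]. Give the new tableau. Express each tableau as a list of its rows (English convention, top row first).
[[2], [3], [4], [5]]

In row 1, 2 replaces 3 (the leftmost entry greater than 2); 3 is bumped to row 2. In row 2, 3 replaces 4 (the leftmost entry greater than 3); 4 is bumped to row 3. In row 3, 4 replaces 5 (the leftmost entry greater than 4); 5 is bumped to row 4. 5 starts a new row 4. The new tableau is [[2], [3], [4], [5]].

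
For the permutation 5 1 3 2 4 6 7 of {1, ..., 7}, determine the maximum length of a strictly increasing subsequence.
5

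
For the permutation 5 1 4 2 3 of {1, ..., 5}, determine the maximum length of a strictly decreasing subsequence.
3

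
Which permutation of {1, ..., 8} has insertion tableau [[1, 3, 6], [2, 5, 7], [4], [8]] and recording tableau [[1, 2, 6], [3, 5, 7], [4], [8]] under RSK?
4 8 5 2 3 7 6 1

Reverse the RSK construction: for i from n down to 1, find the cell of Q containing i, remove the entry at that cell from P, and reverse-bump it up through P; the value ejected from row 1 is w(i).

Step i=8: Q has 8 at row 4, column 1; remove 8 from row 4 of P and reverse-bump: 8 enters row 3 and ejects 4; 4 enters row 2 and ejects 2; 2 enters row 1 and ejects 1. So w(8) = 1. P is now [[2, 3, 6], [4, 5, 7], [8]].
Step i=7: Q has 7 at row 2, column 3; remove 7 from row 2 of P and reverse-bump: 7 enters row 1 and ejects 6. So w(7) = 6. P is now [[2, 3, 7], [4, 5], [8]].
Step i=6: Q has 6 at row 1, column 3; remove that cell from P, ejecting 7. So w(6) = 7. P is now [[2, 3], [4, 5], [8]].
Step i=5: Q has 5 at row 2, column 2; remove 5 from row 2 of P and reverse-bump: 5 enters row 1 and ejects 3. So w(5) = 3. P is now [[2, 5], [4], [8]].
Step i=4: Q has 4 at row 3, column 1; remove 8 from row 3 of P and reverse-bump: 8 enters row 2 and ejects 4; 4 enters row 1 and ejects 2. So w(4) = 2. P is now [[4, 5], [8]].
Step i=3: Q has 3 at row 2, column 1; remove 8 from row 2 of P and reverse-bump: 8 enters row 1 and ejects 5. So w(3) = 5. P is now [[4, 8]].
Step i=2: Q has 2 at row 1, column 2; remove that cell from P, ejecting 8. So w(2) = 8. P is now [[4]].
Step i=1: Q has 1 at row 1, column 1; remove that cell from P, ejecting 4. So w(1) = 4. P is now [].

So w = 4 8 5 2 3 7 6 1.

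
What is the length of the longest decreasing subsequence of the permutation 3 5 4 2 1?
4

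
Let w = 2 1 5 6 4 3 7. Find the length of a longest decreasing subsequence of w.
3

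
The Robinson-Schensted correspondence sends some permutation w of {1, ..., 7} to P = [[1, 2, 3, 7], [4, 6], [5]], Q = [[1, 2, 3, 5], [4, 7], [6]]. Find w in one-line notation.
1 5 6 4 7 2 3

Reverse RSK: for i = n, n-1, ..., 1, locate i in Q, remove the corresponding corner cell from P, and reverse-bump its entry up through P; the value ejected from row 1 is w(i).

So w = 1 5 6 4 7 2 3.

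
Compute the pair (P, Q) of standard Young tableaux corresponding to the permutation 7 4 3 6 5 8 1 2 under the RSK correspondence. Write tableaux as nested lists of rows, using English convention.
Insert each entry of the permutation into P by Schensted row insertion, recording in Q the position of each new cell.

Insert 7: appended to row 1. P = [[7]].
Insert 4: 4 bumps 7 from row 1; 7 starts row 2. P = [[4], [7]].
Insert 3: 3 bumps 4 from row 1; 4 bumps 7 from row 2; 7 starts row 3. P = [[3], [4], [7]].
Insert 6: appended to row 1. P = [[3, 6], [4], [7]].
Insert 5: 5 bumps 6 from row 1; 6 appends to row 2. P = [[3, 5], [4, 6], [7]].
Insert 8: appended to row 1. P = [[3, 5, 8], [4, 6], [7]].
Insert 1: 1 bumps 3 from row 1; 3 bumps 4 from row 2; 4 bumps 7 from row 3; 7 starts row 4. P = [[1, 5, 8], [3, 6], [4], [7]].
Insert 2: 2 bumps 5 from row 1; 5 bumps 6 from row 2; 6 appends to row 3. P = [[1, 2, 8], [3, 5], [4, 6], [7]].

So P = [[1, 2, 8], [3, 5], [4, 6], [7]], Q = [[1, 4, 6], [2, 5], [3, 8], [7]].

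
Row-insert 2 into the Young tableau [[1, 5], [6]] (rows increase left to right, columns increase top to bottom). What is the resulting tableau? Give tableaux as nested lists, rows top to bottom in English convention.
[[1, 2], [5], [6]]

In row 1, 2 replaces 5 (the leftmost entry greater than 2); 5 is bumped to row 2. In row 2, 5 replaces 6 (the leftmost entry greater than 5); 6 is bumped to row 3. 6 starts a new row 3. The new tableau is [[1, 2], [5], [6]].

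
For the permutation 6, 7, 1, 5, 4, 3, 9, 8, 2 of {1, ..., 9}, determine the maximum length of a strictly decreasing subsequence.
5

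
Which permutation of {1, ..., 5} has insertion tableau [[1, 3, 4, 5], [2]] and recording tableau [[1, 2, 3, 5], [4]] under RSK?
2 3 4 1 5

Reverse RSK: for i = n, n-1, ..., 1, locate i in Q, remove the corresponding corner cell from P, and reverse-bump its entry up through P; the value ejected from row 1 is w(i).

So w = 2 3 4 1 5.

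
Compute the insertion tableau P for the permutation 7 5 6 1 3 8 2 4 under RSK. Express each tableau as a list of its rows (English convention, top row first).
Insert 7: appended to row 1. P = [[7]].
Insert 5: 5 bumps 7 from row 1; 7 starts row 2. P = [[5], [7]].
Insert 6: appended to row 1. P = [[5, 6], [7]].
Insert 1: 1 bumps 5 from row 1; 5 bumps 7 from row 2; 7 starts row 3. P = [[1, 6], [5], [7]].
Insert 3: 3 bumps 6 from row 1; 6 appends to row 2. P = [[1, 3], [5, 6], [7]].
Insert 8: appended to row 1. P = [[1, 3, 8], [5, 6], [7]].
Insert 2: 2 bumps 3 from row 1; 3 bumps 5 from row 2; 5 bumps 7 from row 3; 7 starts row 4. P = [[1, 2, 8], [3, 6], [5], [7]].
Insert 4: 4 bumps 8 from row 1; 8 appends to row 2. P = [[1, 2, 4], [3, 6, 8], [5], [7]].

So P = [[1, 2, 4], [3, 6, 8], [5], [7]].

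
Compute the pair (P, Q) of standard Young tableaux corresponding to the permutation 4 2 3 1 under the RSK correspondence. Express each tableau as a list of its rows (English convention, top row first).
P = [[1, 3], [2], [4]], Q = [[1, 3], [2], [4]]

Insert each entry of the permutation into P by Schensted row insertion, recording in Q the position of each new cell.

After inserting 4: P = [[4]].
After inserting 2: P = [[2], [4]].
After inserting 3: P = [[2, 3], [4]].
After inserting 1: P = [[1, 3], [2], [4]].

So P = [[1, 3], [2], [4]], Q = [[1, 3], [2], [4]].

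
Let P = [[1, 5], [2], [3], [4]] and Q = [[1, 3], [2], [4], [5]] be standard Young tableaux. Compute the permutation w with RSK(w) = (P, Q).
4 3 5 2 1

Reverse RSK: for i = n, n-1, ..., 1, locate i in Q, remove the corresponding corner cell from P, and reverse-bump its entry up through P; the value ejected from row 1 is w(i).

So w = 4 3 5 2 1.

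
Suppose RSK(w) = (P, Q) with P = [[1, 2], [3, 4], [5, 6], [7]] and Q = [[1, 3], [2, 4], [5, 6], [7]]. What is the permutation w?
5 3 7 6 1 4 2

Reverse RSK: for i = n, n-1, ..., 1, locate i in Q, remove the corresponding corner cell from P, and reverse-bump its entry up through P; the value ejected from row 1 is w(i).

So w = 5 3 7 6 1 4 2.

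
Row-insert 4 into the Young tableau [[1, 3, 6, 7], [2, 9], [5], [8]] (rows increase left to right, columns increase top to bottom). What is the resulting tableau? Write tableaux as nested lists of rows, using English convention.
In row 1, 4 replaces 6 (the leftmost entry greater than 4); 6 is bumped to row 2. In row 2, 6 replaces 9 (the leftmost entry greater than 6); 9 is bumped to row 3. 9 is appended to row 3. The new tableau is [[1, 3, 4, 7], [2, 6], [5, 9], [8]].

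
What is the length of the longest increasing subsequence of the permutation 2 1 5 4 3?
2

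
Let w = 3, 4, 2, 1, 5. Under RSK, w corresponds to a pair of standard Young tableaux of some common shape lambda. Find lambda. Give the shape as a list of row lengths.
Row-insert each entry into an empty tableau.

After inserting 3: P = [[3]].
After inserting 4: P = [[3, 4]].
After inserting 2: P = [[2, 4], [3]].
After inserting 1: P = [[1, 4], [2], [3]].
After inserting 5: P = [[1, 4, 5], [2], [3]].

The final insertion tableau P = [[1, 4, 5], [2], [3]] has shape [3, 1, 1].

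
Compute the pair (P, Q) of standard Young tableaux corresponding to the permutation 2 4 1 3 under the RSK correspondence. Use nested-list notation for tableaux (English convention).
Insert each entry of the permutation into P by Schensted row insertion, recording in Q the position of each new cell.

Insert 2: appended to row 1. P = [[2]].
Insert 4: appended to row 1. P = [[2, 4]].
Insert 1: 1 bumps 2 from row 1; 2 starts row 2. P = [[1, 4], [2]].
Insert 3: 3 bumps 4 from row 1; 4 appends to row 2. P = [[1, 3], [2, 4]].

So P = [[1, 3], [2, 4]], Q = [[1, 2], [3, 4]].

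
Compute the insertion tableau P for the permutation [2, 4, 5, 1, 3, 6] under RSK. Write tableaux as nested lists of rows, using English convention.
P = [[1, 3, 5, 6], [2, 4]]

Insert 2: appended to row 1. P = [[2]].
Insert 4: appended to row 1. P = [[2, 4]].
Insert 5: appended to row 1. P = [[2, 4, 5]].
Insert 1: 1 bumps 2 from row 1; 2 starts row 2. P = [[1, 4, 5], [2]].
Insert 3: 3 bumps 4 from row 1; 4 appends to row 2. P = [[1, 3, 5], [2, 4]].
Insert 6: appended to row 1. P = [[1, 3, 5, 6], [2, 4]].

So P = [[1, 3, 5, 6], [2, 4]].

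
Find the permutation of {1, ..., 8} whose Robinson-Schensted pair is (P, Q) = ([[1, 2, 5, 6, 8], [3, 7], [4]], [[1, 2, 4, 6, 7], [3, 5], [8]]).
Reverse the RSK construction: for i from n down to 1, find the cell of Q containing i, remove the entry at that cell from P, and reverse-bump it up through P; the value ejected from row 1 is w(i).

Step i=8: Q has 8 at row 3, column 1; remove 4 from row 3 of P and reverse-bump: 4 enters row 2 and ejects 3; 3 enters row 1 and ejects 2. So w(8) = 2. P is now [[1, 3, 5, 6, 8], [4, 7]].
Step i=7: Q has 7 at row 1, column 5; remove that cell from P, ejecting 8. So w(7) = 8. P is now [[1, 3, 5, 6], [4, 7]].
Step i=6: Q has 6 at row 1, column 4; remove that cell from P, ejecting 6. So w(6) = 6. P is now [[1, 3, 5], [4, 7]].
Step i=5: Q has 5 at row 2, column 2; remove 7 from row 2 of P and reverse-bump: 7 enters row 1 and ejects 5. So w(5) = 5. P is now [[1, 3, 7], [4]].
Step i=4: Q has 4 at row 1, column 3; remove that cell from P, ejecting 7. So w(4) = 7. P is now [[1, 3], [4]].
Step i=3: Q has 3 at row 2, column 1; remove 4 from row 2 of P and reverse-bump: 4 enters row 1 and ejects 3. So w(3) = 3. P is now [[1, 4]].
Step i=2: Q has 2 at row 1, column 2; remove that cell from P, ejecting 4. So w(2) = 4. P is now [[1]].
Step i=1: Q has 1 at row 1, column 1; remove that cell from P, ejecting 1. So w(1) = 1. P is now [].

So w = 1 4 3 7 5 6 8 2.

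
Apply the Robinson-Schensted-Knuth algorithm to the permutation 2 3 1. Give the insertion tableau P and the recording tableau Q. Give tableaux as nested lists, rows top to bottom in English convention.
Insert each entry of the permutation into P by Schensted row insertion, recording in Q the position of each new cell.

After inserting 2: P = [[2]].
After inserting 3: P = [[2, 3]].
After inserting 1: P = [[1, 3], [2]].

So P = [[1, 3], [2]], Q = [[1, 2], [3]].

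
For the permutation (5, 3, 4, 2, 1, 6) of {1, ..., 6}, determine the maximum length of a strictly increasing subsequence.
3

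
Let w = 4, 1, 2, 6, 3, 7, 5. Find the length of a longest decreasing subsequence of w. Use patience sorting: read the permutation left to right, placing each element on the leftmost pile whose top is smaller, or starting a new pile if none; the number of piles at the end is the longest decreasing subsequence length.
2

4: new pile. tops = [4]
1: new pile. tops = [4, 1]
2: onto pile 2 (replacing 1). tops = [4, 2]
6: onto pile 1 (replacing 4). tops = [6, 2]
3: onto pile 2 (replacing 2). tops = [6, 3]
7: onto pile 1 (replacing 6). tops = [7, 3]
5: onto pile 2 (replacing 3). tops = [7, 5]

2 piles, so the longest decreasing subsequence has length 2.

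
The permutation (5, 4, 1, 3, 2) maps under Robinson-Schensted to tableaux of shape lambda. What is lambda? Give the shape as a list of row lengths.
[2, 1, 1, 1]

Row-insert each entry into an empty tableau.

After inserting 5: P = [[5]].
After inserting 4: P = [[4], [5]].
After inserting 1: P = [[1], [4], [5]].
After inserting 3: P = [[1, 3], [4], [5]].
After inserting 2: P = [[1, 2], [3], [4], [5]].

The final insertion tableau P = [[1, 2], [3], [4], [5]] has shape [2, 1, 1, 1].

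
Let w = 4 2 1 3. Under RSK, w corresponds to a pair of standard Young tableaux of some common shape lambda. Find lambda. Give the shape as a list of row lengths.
Row-insert each entry into an empty tableau.

After inserting 4: P = [[4]].
After inserting 2: P = [[2], [4]].
After inserting 1: P = [[1], [2], [4]].
After inserting 3: P = [[1, 3], [2], [4]].

The final insertion tableau P = [[1, 3], [2], [4]] has shape [2, 1, 1].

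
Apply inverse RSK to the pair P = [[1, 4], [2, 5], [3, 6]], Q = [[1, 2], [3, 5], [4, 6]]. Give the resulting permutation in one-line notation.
3 6 2 1 5 4

Reverse RSK: for i = n, n-1, ..., 1, locate i in Q, remove the corresponding corner cell from P, and reverse-bump its entry up through P; the value ejected from row 1 is w(i).

So w = 3 6 2 1 5 4.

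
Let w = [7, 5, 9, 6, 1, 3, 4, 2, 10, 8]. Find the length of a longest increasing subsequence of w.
4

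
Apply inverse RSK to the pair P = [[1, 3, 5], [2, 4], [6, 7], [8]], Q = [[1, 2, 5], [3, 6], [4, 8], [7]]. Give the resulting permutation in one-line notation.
2 8 6 4 7 5 1 3

Reverse the RSK construction: for i from n down to 1, find the cell of Q containing i, remove the entry at that cell from P, and reverse-bump it up through P; the value ejected from row 1 is w(i).

Step i=8: Q has 8 at row 3, column 2; remove 7 from row 3 of P and reverse-bump: 7 enters row 2 and ejects 4; 4 enters row 1 and ejects 3. So w(8) = 3. P is now [[1, 4, 5], [2, 7], [6], [8]].
Step i=7: Q has 7 at row 4, column 1; remove 8 from row 4 of P and reverse-bump: 8 enters row 3 and ejects 6; 6 enters row 2 and ejects 2; 2 enters row 1 and ejects 1. So w(7) = 1. P is now [[2, 4, 5], [6, 7], [8]].
Step i=6: Q has 6 at row 2, column 2; remove 7 from row 2 of P and reverse-bump: 7 enters row 1 and ejects 5. So w(6) = 5. P is now [[2, 4, 7], [6], [8]].
Step i=5: Q has 5 at row 1, column 3; remove that cell from P, ejecting 7. So w(5) = 7. P is now [[2, 4], [6], [8]].
Step i=4: Q has 4 at row 3, column 1; remove 8 from row 3 of P and reverse-bump: 8 enters row 2 and ejects 6; 6 enters row 1 and ejects 4. So w(4) = 4. P is now [[2, 6], [8]].
Step i=3: Q has 3 at row 2, column 1; remove 8 from row 2 of P and reverse-bump: 8 enters row 1 and ejects 6. So w(3) = 6. P is now [[2, 8]].
Step i=2: Q has 2 at row 1, column 2; remove that cell from P, ejecting 8. So w(2) = 8. P is now [[2]].
Step i=1: Q has 1 at row 1, column 1; remove that cell from P, ejecting 2. So w(1) = 2. P is now [].

So w = 2 8 6 4 7 5 1 3.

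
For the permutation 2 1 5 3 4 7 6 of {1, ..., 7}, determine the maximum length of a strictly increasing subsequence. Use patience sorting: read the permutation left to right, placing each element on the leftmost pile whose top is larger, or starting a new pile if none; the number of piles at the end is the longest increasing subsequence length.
4

2: new pile. tops = [2]
1: onto pile 1 (replacing 2). tops = [1]
5: new pile. tops = [1, 5]
3: onto pile 2 (replacing 5). tops = [1, 3]
4: new pile. tops = [1, 3, 4]
7: new pile. tops = [1, 3, 4, 7]
6: onto pile 4 (replacing 7). tops = [1, 3, 4, 6]

4 piles, so the longest increasing subsequence has length 4.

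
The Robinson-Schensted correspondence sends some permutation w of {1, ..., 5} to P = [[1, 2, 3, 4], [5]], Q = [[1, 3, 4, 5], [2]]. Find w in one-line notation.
Reverse the RSK construction: for i from n down to 1, find the cell of Q containing i, remove the entry at that cell from P, and reverse-bump it up through P; the value ejected from row 1 is w(i).

Step i=5: Q has 5 at row 1, column 4; remove that cell from P, ejecting 4. So w(5) = 4. P is now [[1, 2, 3], [5]].
Step i=4: Q has 4 at row 1, column 3; remove that cell from P, ejecting 3. So w(4) = 3. P is now [[1, 2], [5]].
Step i=3: Q has 3 at row 1, column 2; remove that cell from P, ejecting 2. So w(3) = 2. P is now [[1], [5]].
Step i=2: Q has 2 at row 2, column 1; remove 5 from row 2 of P and reverse-bump: 5 enters row 1 and ejects 1. So w(2) = 1. P is now [[5]].
Step i=1: Q has 1 at row 1, column 1; remove that cell from P, ejecting 5. So w(1) = 5. P is now [].

So w = 5 1 2 3 4.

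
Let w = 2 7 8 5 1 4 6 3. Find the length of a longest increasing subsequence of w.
3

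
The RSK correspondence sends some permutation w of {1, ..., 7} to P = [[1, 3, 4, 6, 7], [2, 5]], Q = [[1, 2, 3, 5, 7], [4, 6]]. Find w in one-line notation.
2 3 5 1 6 4 7

Reverse the RSK construction: for i from n down to 1, find the cell of Q containing i, remove the entry at that cell from P, and reverse-bump it up through P; the value ejected from row 1 is w(i).

Step i=7: Q has 7 at row 1, column 5; remove that cell from P, ejecting 7. So w(7) = 7. P is now [[1, 3, 4, 6], [2, 5]].
Step i=6: Q has 6 at row 2, column 2; remove 5 from row 2 of P and reverse-bump: 5 enters row 1 and ejects 4. So w(6) = 4. P is now [[1, 3, 5, 6], [2]].
Step i=5: Q has 5 at row 1, column 4; remove that cell from P, ejecting 6. So w(5) = 6. P is now [[1, 3, 5], [2]].
Step i=4: Q has 4 at row 2, column 1; remove 2 from row 2 of P and reverse-bump: 2 enters row 1 and ejects 1. So w(4) = 1. P is now [[2, 3, 5]].
Step i=3: Q has 3 at row 1, column 3; remove that cell from P, ejecting 5. So w(3) = 5. P is now [[2, 3]].
Step i=2: Q has 2 at row 1, column 2; remove that cell from P, ejecting 3. So w(2) = 3. P is now [[2]].
Step i=1: Q has 1 at row 1, column 1; remove that cell from P, ejecting 2. So w(1) = 2. P is now [].

So w = 2 3 5 1 6 4 7.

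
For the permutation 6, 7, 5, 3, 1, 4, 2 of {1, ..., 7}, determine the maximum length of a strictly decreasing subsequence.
4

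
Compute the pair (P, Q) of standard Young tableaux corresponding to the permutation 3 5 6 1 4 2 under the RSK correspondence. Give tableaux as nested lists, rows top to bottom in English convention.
P = [[1, 2, 6], [3, 4], [5]], Q = [[1, 2, 3], [4, 5], [6]]

Insert each entry of the permutation into P by Schensted row insertion, recording in Q the position of each new cell.

Insert 3: appended to row 1. P = [[3]], Q = [[1]].
Insert 5: appended to row 1. P = [[3, 5]], Q = [[1, 2]].
Insert 6: appended to row 1. P = [[3, 5, 6]], Q = [[1, 2, 3]].
Insert 1: 1 bumps 3 from row 1; 3 starts row 2. P = [[1, 5, 6], [3]], Q = [[1, 2, 3], [4]].
Insert 4: 4 bumps 5 from row 1; 5 appends to row 2. P = [[1, 4, 6], [3, 5]], Q = [[1, 2, 3], [4, 5]].
Insert 2: 2 bumps 4 from row 1; 4 bumps 5 from row 2; 5 starts row 3. P = [[1, 2, 6], [3, 4], [5]], Q = [[1, 2, 3], [4, 5], [6]].

So P = [[1, 2, 6], [3, 4], [5]], Q = [[1, 2, 3], [4, 5], [6]].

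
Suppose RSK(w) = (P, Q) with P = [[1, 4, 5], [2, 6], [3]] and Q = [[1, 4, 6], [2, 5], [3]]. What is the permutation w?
Reverse the RSK construction: for i from n down to 1, find the cell of Q containing i, remove the entry at that cell from P, and reverse-bump it up through P; the value ejected from row 1 is w(i).

Step i=6: Q has 6 at row 1, column 3; remove that cell from P, ejecting 5. So w(6) = 5. P is now [[1, 4], [2, 6], [3]].
Step i=5: Q has 5 at row 2, column 2; remove 6 from row 2 of P and reverse-bump: 6 enters row 1 and ejects 4. So w(5) = 4. P is now [[1, 6], [2], [3]].
Step i=4: Q has 4 at row 1, column 2; remove that cell from P, ejecting 6. So w(4) = 6. P is now [[1], [2], [3]].
Step i=3: Q has 3 at row 3, column 1; remove 3 from row 3 of P and reverse-bump: 3 enters row 2 and ejects 2; 2 enters row 1 and ejects 1. So w(3) = 1. P is now [[2], [3]].
Step i=2: Q has 2 at row 2, column 1; remove 3 from row 2 of P and reverse-bump: 3 enters row 1 and ejects 2. So w(2) = 2. P is now [[3]].
Step i=1: Q has 1 at row 1, column 1; remove that cell from P, ejecting 3. So w(1) = 3. P is now [].

So w = 3 2 1 6 4 5.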